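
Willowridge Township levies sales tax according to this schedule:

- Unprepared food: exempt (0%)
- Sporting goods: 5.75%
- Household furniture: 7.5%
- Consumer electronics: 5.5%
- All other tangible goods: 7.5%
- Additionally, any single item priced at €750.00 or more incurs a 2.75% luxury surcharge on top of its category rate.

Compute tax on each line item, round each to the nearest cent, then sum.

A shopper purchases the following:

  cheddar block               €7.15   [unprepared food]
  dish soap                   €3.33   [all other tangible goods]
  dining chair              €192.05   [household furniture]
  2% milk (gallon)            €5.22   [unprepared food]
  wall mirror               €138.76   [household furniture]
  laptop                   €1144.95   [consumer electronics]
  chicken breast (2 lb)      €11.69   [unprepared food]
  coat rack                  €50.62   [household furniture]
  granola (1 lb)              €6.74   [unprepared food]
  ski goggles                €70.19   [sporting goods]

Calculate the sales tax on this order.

Cheddar block €7.15: unprepared food → 0% → €0.00
Dish soap €3.33: all other tangible goods → 7.5% → €0.25
Dining chair €192.05: household furniture → 7.5% → €14.40
2% milk (gallon) €5.22: unprepared food → 0% → €0.00
Wall mirror €138.76: household furniture → 7.5% → €10.41
Laptop €1144.95: consumer electronics → 5.5% + 2.75% surcharge = 8.25% → €94.46
Chicken breast (2 lb) €11.69: unprepared food → 0% → €0.00
Coat rack €50.62: household furniture → 7.5% → €3.80
Granola (1 lb) €6.74: unprepared food → 0% → €0.00
Ski goggles €70.19: sporting goods → 5.75% → €4.04
Total tax = €0.25 + €14.40 + €10.41 + €94.46 + €3.80 + €4.04 = €127.36

€127.36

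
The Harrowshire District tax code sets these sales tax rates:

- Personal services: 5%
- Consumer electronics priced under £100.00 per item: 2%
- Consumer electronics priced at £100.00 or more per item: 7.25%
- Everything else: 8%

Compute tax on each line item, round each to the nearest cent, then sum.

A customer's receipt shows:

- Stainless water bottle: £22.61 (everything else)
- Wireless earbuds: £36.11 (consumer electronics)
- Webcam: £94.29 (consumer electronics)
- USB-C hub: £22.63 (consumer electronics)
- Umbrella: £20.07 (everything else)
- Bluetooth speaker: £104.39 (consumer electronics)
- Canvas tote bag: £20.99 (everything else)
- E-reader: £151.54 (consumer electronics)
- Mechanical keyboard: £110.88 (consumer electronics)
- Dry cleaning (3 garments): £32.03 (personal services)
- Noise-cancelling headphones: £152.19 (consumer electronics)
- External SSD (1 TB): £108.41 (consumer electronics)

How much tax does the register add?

Stainless water bottle £22.61: everything else → 8% → £1.81
Wireless earbuds £36.11: consumer electronics, under £100.00 → 2% → £0.72
Webcam £94.29: consumer electronics, under £100.00 → 2% → £1.89
USB-C hub £22.63: consumer electronics, under £100.00 → 2% → £0.45
Umbrella £20.07: everything else → 8% → £1.61
Bluetooth speaker £104.39: consumer electronics, £100.00 or more → 7.25% → £7.57
Canvas tote bag £20.99: everything else → 8% → £1.68
E-reader £151.54: consumer electronics, £100.00 or more → 7.25% → £10.99
Mechanical keyboard £110.88: consumer electronics, £100.00 or more → 7.25% → £8.04
Dry cleaning (3 garments) £32.03: personal services → 5% → £1.60
Noise-cancelling headphones £152.19: consumer electronics, £100.00 or more → 7.25% → £11.03
External SSD (1 TB) £108.41: consumer electronics, £100.00 or more → 7.25% → £7.86
Total tax = £1.81 + £0.72 + £1.89 + £0.45 + £1.61 + £7.57 + £1.68 + £10.99 + £8.04 + £1.60 + £11.03 + £7.86 = £55.25

£55.25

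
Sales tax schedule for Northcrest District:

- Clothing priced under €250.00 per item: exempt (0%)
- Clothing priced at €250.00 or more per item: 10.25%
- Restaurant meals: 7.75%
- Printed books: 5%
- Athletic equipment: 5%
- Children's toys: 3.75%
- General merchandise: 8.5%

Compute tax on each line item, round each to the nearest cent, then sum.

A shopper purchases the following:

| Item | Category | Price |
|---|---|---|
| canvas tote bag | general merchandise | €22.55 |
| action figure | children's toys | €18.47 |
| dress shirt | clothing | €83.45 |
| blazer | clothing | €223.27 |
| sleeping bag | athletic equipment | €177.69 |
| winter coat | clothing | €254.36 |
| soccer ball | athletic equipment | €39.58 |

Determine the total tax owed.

€39.54

Canvas tote bag €22.55: general merchandise → 8.5% → €1.92
Action figure €18.47: children's toys → 3.75% → €0.69
Dress shirt €83.45: clothing, under €250.00 → 0% → €0.00
Blazer €223.27: clothing, under €250.00 → 0% → €0.00
Sleeping bag €177.69: athletic equipment → 5% → €8.88
Winter coat €254.36: clothing, €250.00 or more → 10.25% → €26.07
Soccer ball €39.58: athletic equipment → 5% → €1.98
Total tax = €1.92 + €0.69 + €8.88 + €26.07 + €1.98 = €39.54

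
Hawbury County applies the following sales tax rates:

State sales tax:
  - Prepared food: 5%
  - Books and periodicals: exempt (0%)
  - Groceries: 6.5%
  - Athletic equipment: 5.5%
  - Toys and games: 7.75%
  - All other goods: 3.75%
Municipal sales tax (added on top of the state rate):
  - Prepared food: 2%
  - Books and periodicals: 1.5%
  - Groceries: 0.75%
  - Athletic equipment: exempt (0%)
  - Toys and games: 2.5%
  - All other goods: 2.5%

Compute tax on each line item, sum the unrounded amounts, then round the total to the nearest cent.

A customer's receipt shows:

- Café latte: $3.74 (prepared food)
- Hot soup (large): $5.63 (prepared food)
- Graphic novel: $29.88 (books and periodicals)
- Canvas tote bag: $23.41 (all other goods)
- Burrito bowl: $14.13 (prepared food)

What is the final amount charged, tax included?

Café latte $3.74: prepared food → 5% + 2% municipal = 7% → $0.2618
Hot soup (large) $5.63: prepared food → 5% + 2% municipal = 7% → $0.3941
Graphic novel $29.88: books and periodicals → 0% + 1.5% municipal = 1.5% → $0.4482
Canvas tote bag $23.41: all other goods → 3.75% + 2.5% municipal = 6.25% → $1.463125
Burrito bowl $14.13: prepared food → 5% + 2% municipal = 7% → $0.9891
Subtotal = $76.79; unrounded tax = $3.556325 → $3.56; total due = $80.35

$80.35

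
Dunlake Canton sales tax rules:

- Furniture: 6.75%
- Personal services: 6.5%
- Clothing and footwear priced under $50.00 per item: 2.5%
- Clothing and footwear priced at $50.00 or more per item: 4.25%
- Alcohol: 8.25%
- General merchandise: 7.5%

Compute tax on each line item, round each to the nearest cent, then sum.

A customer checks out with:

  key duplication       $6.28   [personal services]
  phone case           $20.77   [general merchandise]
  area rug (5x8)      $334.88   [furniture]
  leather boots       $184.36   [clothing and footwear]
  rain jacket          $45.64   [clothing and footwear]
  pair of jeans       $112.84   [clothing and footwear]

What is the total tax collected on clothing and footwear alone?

Leather boots $184.36: clothing and footwear, $50.00 or more → 4.25% → $7.84
Rain jacket $45.64: clothing and footwear, under $50.00 → 2.5% → $1.14
Pair of jeans $112.84: clothing and footwear, $50.00 or more → 4.25% → $4.80
Tax on clothing and footwear = $7.84 + $1.14 + $4.80 = $13.78

$13.78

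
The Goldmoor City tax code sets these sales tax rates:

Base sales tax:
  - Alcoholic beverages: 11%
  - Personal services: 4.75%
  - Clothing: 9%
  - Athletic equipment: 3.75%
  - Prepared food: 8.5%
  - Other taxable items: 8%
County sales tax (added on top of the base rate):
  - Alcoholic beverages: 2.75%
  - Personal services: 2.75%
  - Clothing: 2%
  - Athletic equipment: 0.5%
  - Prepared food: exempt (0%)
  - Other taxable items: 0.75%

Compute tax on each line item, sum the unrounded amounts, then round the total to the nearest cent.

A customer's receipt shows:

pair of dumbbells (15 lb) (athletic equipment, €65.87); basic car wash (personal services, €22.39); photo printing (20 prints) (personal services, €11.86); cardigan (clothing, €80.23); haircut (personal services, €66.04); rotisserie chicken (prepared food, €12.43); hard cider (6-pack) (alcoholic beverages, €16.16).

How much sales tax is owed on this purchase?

€22.43

Pair of dumbbells (15 lb) €65.87: athletic equipment → 3.75% + 0.5% county = 4.25% → €2.799475
Basic car wash €22.39: personal services → 4.75% + 2.75% county = 7.5% → €1.67925
Photo printing (20 prints) €11.86: personal services → 4.75% + 2.75% county = 7.5% → €0.8895
Cardigan €80.23: clothing → 9% + 2% county = 11% → €8.8253
Haircut €66.04: personal services → 4.75% + 2.75% county = 7.5% → €4.953
Rotisserie chicken €12.43: prepared food → 8.5% + 0% county = 8.5% → €1.05655
Hard cider (6-pack) €16.16: alcoholic beverages → 11% + 2.75% county = 13.75% → €2.222
Unrounded tax sum = €22.425075 → €22.43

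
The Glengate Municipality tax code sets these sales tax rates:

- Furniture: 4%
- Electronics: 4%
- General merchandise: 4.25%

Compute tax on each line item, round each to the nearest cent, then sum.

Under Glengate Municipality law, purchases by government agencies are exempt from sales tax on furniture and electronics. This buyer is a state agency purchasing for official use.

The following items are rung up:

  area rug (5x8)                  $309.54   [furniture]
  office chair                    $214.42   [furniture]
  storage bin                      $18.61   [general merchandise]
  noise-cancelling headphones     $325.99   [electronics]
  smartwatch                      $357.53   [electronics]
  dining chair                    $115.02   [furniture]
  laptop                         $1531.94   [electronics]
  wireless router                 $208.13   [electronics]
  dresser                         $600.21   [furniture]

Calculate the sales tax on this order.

Area rug (5x8) $309.54: furniture, buyer-exempt → 0% → $0.00
Office chair $214.42: furniture, buyer-exempt → 0% → $0.00
Storage bin $18.61: general merchandise → 4.25% → $0.79
Noise-cancelling headphones $325.99: electronics, buyer-exempt → 0% → $0.00
Smartwatch $357.53: electronics, buyer-exempt → 0% → $0.00
Dining chair $115.02: furniture, buyer-exempt → 0% → $0.00
Laptop $1531.94: electronics, buyer-exempt → 0% → $0.00
Wireless router $208.13: electronics, buyer-exempt → 0% → $0.00
Dresser $600.21: furniture, buyer-exempt → 0% → $0.00
Total tax = $0.79

$0.79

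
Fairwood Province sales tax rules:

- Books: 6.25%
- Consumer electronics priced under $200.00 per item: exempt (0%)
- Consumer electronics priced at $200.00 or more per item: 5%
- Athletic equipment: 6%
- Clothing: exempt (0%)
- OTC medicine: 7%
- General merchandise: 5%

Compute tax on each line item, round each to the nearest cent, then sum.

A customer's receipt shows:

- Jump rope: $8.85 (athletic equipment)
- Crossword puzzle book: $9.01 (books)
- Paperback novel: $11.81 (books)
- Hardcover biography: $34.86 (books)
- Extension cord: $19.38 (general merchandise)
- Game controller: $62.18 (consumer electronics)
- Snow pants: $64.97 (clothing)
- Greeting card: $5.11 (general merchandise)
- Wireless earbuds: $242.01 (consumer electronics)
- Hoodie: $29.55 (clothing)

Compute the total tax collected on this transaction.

$17.34

Jump rope $8.85: athletic equipment → 6% → $0.53
Crossword puzzle book $9.01: books → 6.25% → $0.56
Paperback novel $11.81: books → 6.25% → $0.74
Hardcover biography $34.86: books → 6.25% → $2.18
Extension cord $19.38: general merchandise → 5% → $0.97
Game controller $62.18: consumer electronics, under $200.00 → 0% → $0.00
Snow pants $64.97: clothing → 0% → $0.00
Greeting card $5.11: general merchandise → 5% → $0.26
Wireless earbuds $242.01: consumer electronics, $200.00 or more → 5% → $12.10
Hoodie $29.55: clothing → 0% → $0.00
Total tax = $0.53 + $0.56 + $0.74 + $2.18 + $0.97 + $0.26 + $12.10 = $17.34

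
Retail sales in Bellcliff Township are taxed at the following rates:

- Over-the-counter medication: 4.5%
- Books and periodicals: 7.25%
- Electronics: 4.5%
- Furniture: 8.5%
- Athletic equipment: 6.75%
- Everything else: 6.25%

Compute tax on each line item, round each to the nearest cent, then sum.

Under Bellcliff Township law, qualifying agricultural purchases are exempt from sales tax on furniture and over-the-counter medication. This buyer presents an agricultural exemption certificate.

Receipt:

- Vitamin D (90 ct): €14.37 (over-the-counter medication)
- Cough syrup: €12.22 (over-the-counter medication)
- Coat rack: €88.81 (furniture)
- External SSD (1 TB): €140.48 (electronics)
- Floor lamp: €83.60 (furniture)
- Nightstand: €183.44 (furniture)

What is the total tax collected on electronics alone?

External SSD (1 TB) €140.48: electronics → 4.5% → €6.32
Tax on electronics = €6.32

€6.32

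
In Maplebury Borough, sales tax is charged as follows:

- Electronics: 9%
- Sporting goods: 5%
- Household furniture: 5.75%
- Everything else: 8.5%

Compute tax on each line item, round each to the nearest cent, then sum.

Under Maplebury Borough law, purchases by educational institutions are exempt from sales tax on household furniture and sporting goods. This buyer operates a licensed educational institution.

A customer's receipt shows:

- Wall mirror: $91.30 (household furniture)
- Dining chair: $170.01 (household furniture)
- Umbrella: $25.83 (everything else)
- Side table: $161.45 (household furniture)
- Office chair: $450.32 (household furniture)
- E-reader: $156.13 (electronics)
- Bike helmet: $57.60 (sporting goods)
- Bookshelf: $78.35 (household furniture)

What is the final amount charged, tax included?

$1207.24

Wall mirror $91.30: household furniture, buyer-exempt → 0% → $0.00
Dining chair $170.01: household furniture, buyer-exempt → 0% → $0.00
Umbrella $25.83: everything else → 8.5% → $2.20
Side table $161.45: household furniture, buyer-exempt → 0% → $0.00
Office chair $450.32: household furniture, buyer-exempt → 0% → $0.00
E-reader $156.13: electronics → 9% → $14.05
Bike helmet $57.60: sporting goods, buyer-exempt → 0% → $0.00
Bookshelf $78.35: household furniture, buyer-exempt → 0% → $0.00
Subtotal = $1190.99; tax = $16.25; total due = $1207.24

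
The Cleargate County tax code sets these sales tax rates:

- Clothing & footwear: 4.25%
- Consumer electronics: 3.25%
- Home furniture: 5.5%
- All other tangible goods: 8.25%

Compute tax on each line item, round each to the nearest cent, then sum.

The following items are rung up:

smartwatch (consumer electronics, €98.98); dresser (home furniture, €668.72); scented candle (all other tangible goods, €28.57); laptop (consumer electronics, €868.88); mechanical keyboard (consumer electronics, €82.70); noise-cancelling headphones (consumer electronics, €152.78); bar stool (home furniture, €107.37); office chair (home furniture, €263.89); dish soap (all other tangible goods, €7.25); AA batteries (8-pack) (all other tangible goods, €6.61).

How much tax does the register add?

Smartwatch €98.98: consumer electronics → 3.25% → €3.22
Dresser €668.72: home furniture → 5.5% → €36.78
Scented candle €28.57: all other tangible goods → 8.25% → €2.36
Laptop €868.88: consumer electronics → 3.25% → €28.24
Mechanical keyboard €82.70: consumer electronics → 3.25% → €2.69
Noise-cancelling headphones €152.78: consumer electronics → 3.25% → €4.97
Bar stool €107.37: home furniture → 5.5% → €5.91
Office chair €263.89: home furniture → 5.5% → €14.51
Dish soap €7.25: all other tangible goods → 8.25% → €0.60
AA batteries (8-pack) €6.61: all other tangible goods → 8.25% → €0.55
Total tax = €3.22 + €36.78 + €2.36 + €28.24 + €2.69 + €4.97 + €5.91 + €14.51 + €0.60 + €0.55 = €99.83

€99.83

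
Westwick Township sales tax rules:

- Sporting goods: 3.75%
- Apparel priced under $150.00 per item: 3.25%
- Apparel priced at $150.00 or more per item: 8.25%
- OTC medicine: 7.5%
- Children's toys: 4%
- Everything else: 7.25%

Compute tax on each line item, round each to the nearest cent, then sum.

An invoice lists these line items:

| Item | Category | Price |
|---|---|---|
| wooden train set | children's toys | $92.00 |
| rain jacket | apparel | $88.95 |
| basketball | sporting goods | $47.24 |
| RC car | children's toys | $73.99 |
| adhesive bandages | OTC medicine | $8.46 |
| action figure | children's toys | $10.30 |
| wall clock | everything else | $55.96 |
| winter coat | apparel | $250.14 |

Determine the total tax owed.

Wooden train set $92.00: children's toys → 4% → $3.68
Rain jacket $88.95: apparel, under $150.00 → 3.25% → $2.89
Basketball $47.24: sporting goods → 3.75% → $1.77
RC car $73.99: children's toys → 4% → $2.96
Adhesive bandages $8.46: OTC medicine → 7.5% → $0.63
Action figure $10.30: children's toys → 4% → $0.41
Wall clock $55.96: everything else → 7.25% → $4.06
Winter coat $250.14: apparel, $150.00 or more → 8.25% → $20.64
Total tax = $3.68 + $2.89 + $1.77 + $2.96 + $0.63 + $0.41 + $4.06 + $20.64 = $37.04

$37.04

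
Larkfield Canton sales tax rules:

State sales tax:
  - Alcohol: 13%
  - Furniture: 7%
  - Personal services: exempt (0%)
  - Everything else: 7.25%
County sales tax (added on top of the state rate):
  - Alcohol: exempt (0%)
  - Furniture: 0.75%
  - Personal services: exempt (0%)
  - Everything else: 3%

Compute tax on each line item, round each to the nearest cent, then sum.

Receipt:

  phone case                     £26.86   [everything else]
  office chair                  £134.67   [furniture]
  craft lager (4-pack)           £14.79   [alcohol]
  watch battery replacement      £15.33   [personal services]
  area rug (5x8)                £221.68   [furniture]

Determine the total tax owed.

£32.29

Phone case £26.86: everything else → 7.25% + 3% county = 10.25% → £2.75
Office chair £134.67: furniture → 7% + 0.75% county = 7.75% → £10.44
Craft lager (4-pack) £14.79: alcohol → 13% + 0% county = 13% → £1.92
Watch battery replacement £15.33: personal services → 0% + 0% county = 0% → £0.00
Area rug (5x8) £221.68: furniture → 7% + 0.75% county = 7.75% → £17.18
Total tax = £2.75 + £10.44 + £1.92 + £17.18 = £32.29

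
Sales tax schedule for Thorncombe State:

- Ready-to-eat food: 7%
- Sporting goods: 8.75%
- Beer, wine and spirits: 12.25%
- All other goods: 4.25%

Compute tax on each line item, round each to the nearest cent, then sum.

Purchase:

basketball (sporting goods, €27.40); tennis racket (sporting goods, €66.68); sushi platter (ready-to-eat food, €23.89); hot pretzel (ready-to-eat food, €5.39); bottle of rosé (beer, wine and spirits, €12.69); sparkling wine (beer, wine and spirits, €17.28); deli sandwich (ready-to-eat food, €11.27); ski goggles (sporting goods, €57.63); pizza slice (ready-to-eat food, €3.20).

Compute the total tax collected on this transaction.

Basketball €27.40: sporting goods → 8.75% → €2.40
Tennis racket €66.68: sporting goods → 8.75% → €5.83
Sushi platter €23.89: ready-to-eat food → 7% → €1.67
Hot pretzel €5.39: ready-to-eat food → 7% → €0.38
Bottle of rosé €12.69: beer, wine and spirits → 12.25% → €1.55
Sparkling wine €17.28: beer, wine and spirits → 12.25% → €2.12
Deli sandwich €11.27: ready-to-eat food → 7% → €0.79
Ski goggles €57.63: sporting goods → 8.75% → €5.04
Pizza slice €3.20: ready-to-eat food → 7% → €0.22
Total tax = €2.40 + €5.83 + €1.67 + €0.38 + €1.55 + €2.12 + €0.79 + €5.04 + €0.22 = €20.00

€20.00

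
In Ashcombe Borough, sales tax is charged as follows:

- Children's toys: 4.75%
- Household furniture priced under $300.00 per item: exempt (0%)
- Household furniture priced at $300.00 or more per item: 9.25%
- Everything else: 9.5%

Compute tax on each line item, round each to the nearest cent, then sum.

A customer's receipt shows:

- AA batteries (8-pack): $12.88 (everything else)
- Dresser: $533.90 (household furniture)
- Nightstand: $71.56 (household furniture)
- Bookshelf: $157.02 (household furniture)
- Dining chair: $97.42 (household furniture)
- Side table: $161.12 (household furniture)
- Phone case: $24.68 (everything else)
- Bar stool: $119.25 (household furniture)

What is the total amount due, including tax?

$1230.78

AA batteries (8-pack) $12.88: everything else → 9.5% → $1.22
Dresser $533.90: household furniture, $300.00 or more → 9.25% → $49.39
Nightstand $71.56: household furniture, under $300.00 → 0% → $0.00
Bookshelf $157.02: household furniture, under $300.00 → 0% → $0.00
Dining chair $97.42: household furniture, under $300.00 → 0% → $0.00
Side table $161.12: household furniture, under $300.00 → 0% → $0.00
Phone case $24.68: everything else → 9.5% → $2.34
Bar stool $119.25: household furniture, under $300.00 → 0% → $0.00
Subtotal = $1177.83; tax = $52.95; total due = $1230.78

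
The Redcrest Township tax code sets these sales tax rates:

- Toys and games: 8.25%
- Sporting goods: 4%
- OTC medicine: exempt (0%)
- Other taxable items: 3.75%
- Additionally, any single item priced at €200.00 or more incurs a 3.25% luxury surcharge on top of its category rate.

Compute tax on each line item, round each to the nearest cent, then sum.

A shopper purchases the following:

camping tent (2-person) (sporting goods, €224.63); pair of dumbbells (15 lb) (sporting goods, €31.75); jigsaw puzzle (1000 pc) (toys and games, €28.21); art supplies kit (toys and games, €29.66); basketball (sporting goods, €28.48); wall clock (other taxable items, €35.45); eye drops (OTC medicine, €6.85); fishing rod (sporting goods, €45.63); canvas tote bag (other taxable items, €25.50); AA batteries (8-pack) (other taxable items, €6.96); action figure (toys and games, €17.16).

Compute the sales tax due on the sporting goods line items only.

€20.53

Camping tent (2-person) €224.63: sporting goods → 4% + 3.25% surcharge = 7.25% → €16.29
Pair of dumbbells (15 lb) €31.75: sporting goods → 4% → €1.27
Basketball €28.48: sporting goods → 4% → €1.14
Fishing rod €45.63: sporting goods → 4% → €1.83
Tax on sporting goods = €16.29 + €1.27 + €1.14 + €1.83 = €20.53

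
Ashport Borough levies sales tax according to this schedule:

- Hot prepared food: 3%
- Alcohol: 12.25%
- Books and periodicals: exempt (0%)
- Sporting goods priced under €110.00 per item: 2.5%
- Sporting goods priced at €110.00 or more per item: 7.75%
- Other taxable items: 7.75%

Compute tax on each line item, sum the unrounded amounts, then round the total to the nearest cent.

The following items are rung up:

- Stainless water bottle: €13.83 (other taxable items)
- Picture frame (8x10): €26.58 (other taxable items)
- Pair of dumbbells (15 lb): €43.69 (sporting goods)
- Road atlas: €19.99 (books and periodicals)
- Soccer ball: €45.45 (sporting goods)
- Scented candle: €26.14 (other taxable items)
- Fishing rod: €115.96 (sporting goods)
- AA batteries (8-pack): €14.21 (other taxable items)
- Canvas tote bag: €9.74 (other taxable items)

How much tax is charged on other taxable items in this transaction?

Stainless water bottle €13.83: other taxable items → 7.75% → €1.071825
Picture frame (8x10) €26.58: other taxable items → 7.75% → €2.05995
Scented candle €26.14: other taxable items → 7.75% → €2.02585
AA batteries (8-pack) €14.21: other taxable items → 7.75% → €1.101275
Canvas tote bag €9.74: other taxable items → 7.75% → €0.75485
Tax on other taxable items: unrounded sum = €7.01375 → €7.01

€7.01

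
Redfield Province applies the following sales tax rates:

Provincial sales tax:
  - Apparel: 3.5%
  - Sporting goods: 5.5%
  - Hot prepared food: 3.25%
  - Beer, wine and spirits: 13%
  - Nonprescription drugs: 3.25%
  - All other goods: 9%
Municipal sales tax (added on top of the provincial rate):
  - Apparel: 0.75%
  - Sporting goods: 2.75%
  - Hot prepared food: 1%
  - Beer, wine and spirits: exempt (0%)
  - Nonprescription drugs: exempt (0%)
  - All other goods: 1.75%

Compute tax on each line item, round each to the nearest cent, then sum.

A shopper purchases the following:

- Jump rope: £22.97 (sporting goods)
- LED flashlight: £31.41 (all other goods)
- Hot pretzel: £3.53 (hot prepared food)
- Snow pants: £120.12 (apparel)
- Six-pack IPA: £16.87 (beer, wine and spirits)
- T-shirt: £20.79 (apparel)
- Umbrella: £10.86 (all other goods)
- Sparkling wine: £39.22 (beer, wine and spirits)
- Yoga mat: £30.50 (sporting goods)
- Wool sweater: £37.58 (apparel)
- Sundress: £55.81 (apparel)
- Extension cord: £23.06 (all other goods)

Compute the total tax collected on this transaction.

£28.85

Jump rope £22.97: sporting goods → 5.5% + 2.75% municipal = 8.25% → £1.90
LED flashlight £31.41: all other goods → 9% + 1.75% municipal = 10.75% → £3.38
Hot pretzel £3.53: hot prepared food → 3.25% + 1% municipal = 4.25% → £0.15
Snow pants £120.12: apparel → 3.5% + 0.75% municipal = 4.25% → £5.11
Six-pack IPA £16.87: beer, wine and spirits → 13% + 0% municipal = 13% → £2.19
T-shirt £20.79: apparel → 3.5% + 0.75% municipal = 4.25% → £0.88
Umbrella £10.86: all other goods → 9% + 1.75% municipal = 10.75% → £1.17
Sparkling wine £39.22: beer, wine and spirits → 13% + 0% municipal = 13% → £5.10
Yoga mat £30.50: sporting goods → 5.5% + 2.75% municipal = 8.25% → £2.52
Wool sweater £37.58: apparel → 3.5% + 0.75% municipal = 4.25% → £1.60
Sundress £55.81: apparel → 3.5% + 0.75% municipal = 4.25% → £2.37
Extension cord £23.06: all other goods → 9% + 1.75% municipal = 10.75% → £2.48
Total tax = £1.90 + £3.38 + £0.15 + £5.11 + £2.19 + £0.88 + £1.17 + £5.10 + £2.52 + £1.60 + £2.37 + £2.48 = £28.85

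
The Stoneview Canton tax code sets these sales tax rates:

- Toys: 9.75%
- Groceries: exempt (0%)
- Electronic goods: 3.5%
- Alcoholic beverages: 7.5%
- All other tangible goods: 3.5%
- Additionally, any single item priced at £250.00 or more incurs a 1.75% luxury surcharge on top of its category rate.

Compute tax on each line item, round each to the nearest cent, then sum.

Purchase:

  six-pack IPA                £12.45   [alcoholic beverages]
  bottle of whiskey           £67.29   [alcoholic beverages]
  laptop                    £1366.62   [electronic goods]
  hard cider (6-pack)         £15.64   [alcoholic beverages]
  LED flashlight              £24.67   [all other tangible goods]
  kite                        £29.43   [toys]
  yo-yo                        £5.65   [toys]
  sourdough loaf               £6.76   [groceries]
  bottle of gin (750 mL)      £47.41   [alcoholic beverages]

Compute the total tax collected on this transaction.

Six-pack IPA £12.45: alcoholic beverages → 7.5% → £0.93
Bottle of whiskey £67.29: alcoholic beverages → 7.5% → £5.05
Laptop £1366.62: electronic goods → 3.5% + 1.75% surcharge = 5.25% → £71.75
Hard cider (6-pack) £15.64: alcoholic beverages → 7.5% → £1.17
LED flashlight £24.67: all other tangible goods → 3.5% → £0.86
Kite £29.43: toys → 9.75% → £2.87
Yo-yo £5.65: toys → 9.75% → £0.55
Sourdough loaf £6.76: groceries → 0% → £0.00
Bottle of gin (750 mL) £47.41: alcoholic beverages → 7.5% → £3.56
Total tax = £0.93 + £5.05 + £71.75 + £1.17 + £0.86 + £2.87 + £0.55 + £3.56 = £86.74

£86.74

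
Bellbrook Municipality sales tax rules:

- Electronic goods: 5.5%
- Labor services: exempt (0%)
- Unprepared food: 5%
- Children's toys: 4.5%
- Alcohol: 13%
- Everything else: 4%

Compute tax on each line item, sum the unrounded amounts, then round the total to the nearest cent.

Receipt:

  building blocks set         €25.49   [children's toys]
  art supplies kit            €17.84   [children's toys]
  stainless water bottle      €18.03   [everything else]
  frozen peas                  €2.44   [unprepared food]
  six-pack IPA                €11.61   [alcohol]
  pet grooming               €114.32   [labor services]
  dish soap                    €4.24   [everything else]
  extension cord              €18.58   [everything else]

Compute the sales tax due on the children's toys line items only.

€1.95

Building blocks set €25.49: children's toys → 4.5% → €1.14705
Art supplies kit €17.84: children's toys → 4.5% → €0.8028
Tax on children's toys: unrounded sum = €1.94985 → €1.95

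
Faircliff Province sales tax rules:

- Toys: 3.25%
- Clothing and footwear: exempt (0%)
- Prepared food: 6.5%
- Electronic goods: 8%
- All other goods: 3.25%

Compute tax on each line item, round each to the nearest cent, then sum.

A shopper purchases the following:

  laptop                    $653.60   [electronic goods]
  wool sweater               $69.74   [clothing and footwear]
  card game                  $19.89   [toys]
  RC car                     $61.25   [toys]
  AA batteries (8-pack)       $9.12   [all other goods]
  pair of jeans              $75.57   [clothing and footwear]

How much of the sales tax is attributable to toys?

$2.64

Card game $19.89: toys → 3.25% → $0.65
RC car $61.25: toys → 3.25% → $1.99
Tax on toys = $0.65 + $1.99 = $2.64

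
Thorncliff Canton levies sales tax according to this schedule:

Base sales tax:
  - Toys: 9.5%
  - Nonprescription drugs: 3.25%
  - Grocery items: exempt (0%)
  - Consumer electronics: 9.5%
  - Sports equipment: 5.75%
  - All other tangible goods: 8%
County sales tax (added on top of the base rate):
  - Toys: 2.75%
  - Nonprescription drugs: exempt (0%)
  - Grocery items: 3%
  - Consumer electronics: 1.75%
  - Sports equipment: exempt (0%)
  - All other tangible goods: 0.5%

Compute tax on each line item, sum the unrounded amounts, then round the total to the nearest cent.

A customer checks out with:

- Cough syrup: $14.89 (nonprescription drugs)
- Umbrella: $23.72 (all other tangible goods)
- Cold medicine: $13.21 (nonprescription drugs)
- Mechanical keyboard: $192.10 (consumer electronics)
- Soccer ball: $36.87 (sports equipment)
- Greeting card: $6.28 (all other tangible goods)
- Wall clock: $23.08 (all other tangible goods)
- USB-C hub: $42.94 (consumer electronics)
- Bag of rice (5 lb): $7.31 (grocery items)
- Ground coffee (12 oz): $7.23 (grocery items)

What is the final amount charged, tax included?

$402.05

Cough syrup $14.89: nonprescription drugs → 3.25% + 0% county = 3.25% → $0.483925
Umbrella $23.72: all other tangible goods → 8% + 0.5% county = 8.5% → $2.0162
Cold medicine $13.21: nonprescription drugs → 3.25% + 0% county = 3.25% → $0.429325
Mechanical keyboard $192.10: consumer electronics → 9.5% + 1.75% county = 11.25% → $21.61125
Soccer ball $36.87: sports equipment → 5.75% + 0% county = 5.75% → $2.120025
Greeting card $6.28: all other tangible goods → 8% + 0.5% county = 8.5% → $0.5338
Wall clock $23.08: all other tangible goods → 8% + 0.5% county = 8.5% → $1.9618
USB-C hub $42.94: consumer electronics → 9.5% + 1.75% county = 11.25% → $4.83075
Bag of rice (5 lb) $7.31: grocery items → 0% + 3% county = 3% → $0.2193
Ground coffee (12 oz) $7.23: grocery items → 0% + 3% county = 3% → $0.2169
Subtotal = $367.63; unrounded tax = $34.423275 → $34.42; total due = $402.05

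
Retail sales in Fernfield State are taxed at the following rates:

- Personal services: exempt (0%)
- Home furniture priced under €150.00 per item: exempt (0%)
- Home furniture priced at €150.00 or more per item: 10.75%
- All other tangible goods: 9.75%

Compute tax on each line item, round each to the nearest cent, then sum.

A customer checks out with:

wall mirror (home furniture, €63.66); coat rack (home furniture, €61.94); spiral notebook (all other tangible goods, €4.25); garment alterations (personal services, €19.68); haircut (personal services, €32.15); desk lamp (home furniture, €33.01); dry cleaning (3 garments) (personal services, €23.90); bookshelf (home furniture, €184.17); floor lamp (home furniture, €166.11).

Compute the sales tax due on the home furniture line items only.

€37.66

Wall mirror €63.66: home furniture, under €150.00 → 0% → €0.00
Coat rack €61.94: home furniture, under €150.00 → 0% → €0.00
Desk lamp €33.01: home furniture, under €150.00 → 0% → €0.00
Bookshelf €184.17: home furniture, €150.00 or more → 10.75% → €19.80
Floor lamp €166.11: home furniture, €150.00 or more → 10.75% → €17.86
Tax on home furniture = €0.00 + €0.00 + €0.00 + €19.80 + €17.86 = €37.66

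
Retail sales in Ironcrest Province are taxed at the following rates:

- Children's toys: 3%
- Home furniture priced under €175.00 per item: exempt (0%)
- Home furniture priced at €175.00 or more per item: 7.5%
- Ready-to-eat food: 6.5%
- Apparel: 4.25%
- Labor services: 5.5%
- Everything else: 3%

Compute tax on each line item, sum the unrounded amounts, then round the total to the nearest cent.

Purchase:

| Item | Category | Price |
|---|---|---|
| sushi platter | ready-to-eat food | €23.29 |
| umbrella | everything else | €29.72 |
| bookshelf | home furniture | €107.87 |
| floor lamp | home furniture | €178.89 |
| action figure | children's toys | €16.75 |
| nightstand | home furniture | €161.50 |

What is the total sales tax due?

Sushi platter €23.29: ready-to-eat food → 6.5% → €1.51385
Umbrella €29.72: everything else → 3% → €0.8916
Bookshelf €107.87: home furniture, under €175.00 → 0% → €0.00
Floor lamp €178.89: home furniture, €175.00 or more → 7.5% → €13.41675
Action figure €16.75: children's toys → 3% → €0.5025
Nightstand €161.50: home furniture, under €175.00 → 0% → €0.00
Unrounded tax sum = €16.3247 → €16.32

€16.32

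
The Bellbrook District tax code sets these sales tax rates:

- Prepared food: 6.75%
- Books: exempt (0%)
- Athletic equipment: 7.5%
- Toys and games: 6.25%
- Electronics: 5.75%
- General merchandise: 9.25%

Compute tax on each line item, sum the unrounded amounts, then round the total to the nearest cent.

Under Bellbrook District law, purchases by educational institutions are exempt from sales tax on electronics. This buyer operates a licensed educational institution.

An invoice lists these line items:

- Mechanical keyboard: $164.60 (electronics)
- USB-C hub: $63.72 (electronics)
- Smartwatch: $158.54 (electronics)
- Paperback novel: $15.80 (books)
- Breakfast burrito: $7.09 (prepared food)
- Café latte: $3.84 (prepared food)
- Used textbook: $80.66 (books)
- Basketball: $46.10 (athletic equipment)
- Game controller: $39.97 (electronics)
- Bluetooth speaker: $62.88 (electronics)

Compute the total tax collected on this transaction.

Mechanical keyboard $164.60: electronics, buyer-exempt → 0% → $0.00
USB-C hub $63.72: electronics, buyer-exempt → 0% → $0.00
Smartwatch $158.54: electronics, buyer-exempt → 0% → $0.00
Paperback novel $15.80: books → 0% → $0.00
Breakfast burrito $7.09: prepared food → 6.75% → $0.478575
Café latte $3.84: prepared food → 6.75% → $0.2592
Used textbook $80.66: books → 0% → $0.00
Basketball $46.10: athletic equipment → 7.5% → $3.4575
Game controller $39.97: electronics, buyer-exempt → 0% → $0.00
Bluetooth speaker $62.88: electronics, buyer-exempt → 0% → $0.00
Unrounded tax sum = $4.195275 → $4.20

$4.20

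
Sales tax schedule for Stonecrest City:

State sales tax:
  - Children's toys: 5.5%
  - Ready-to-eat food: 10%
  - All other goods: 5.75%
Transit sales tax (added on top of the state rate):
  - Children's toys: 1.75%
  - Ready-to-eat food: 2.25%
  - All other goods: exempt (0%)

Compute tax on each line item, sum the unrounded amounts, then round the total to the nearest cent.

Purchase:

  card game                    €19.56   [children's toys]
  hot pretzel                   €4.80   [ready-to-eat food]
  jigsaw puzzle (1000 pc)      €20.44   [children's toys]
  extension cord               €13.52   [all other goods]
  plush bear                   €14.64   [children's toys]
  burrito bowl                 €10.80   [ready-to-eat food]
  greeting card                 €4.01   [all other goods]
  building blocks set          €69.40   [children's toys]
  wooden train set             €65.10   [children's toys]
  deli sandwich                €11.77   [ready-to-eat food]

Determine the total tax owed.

€18.07

Card game €19.56: children's toys → 5.5% + 1.75% transit = 7.25% → €1.4181
Hot pretzel €4.80: ready-to-eat food → 10% + 2.25% transit = 12.25% → €0.588
Jigsaw puzzle (1000 pc) €20.44: children's toys → 5.5% + 1.75% transit = 7.25% → €1.4819
Extension cord €13.52: all other goods → 5.75% + 0% transit = 5.75% → €0.7774
Plush bear €14.64: children's toys → 5.5% + 1.75% transit = 7.25% → €1.0614
Burrito bowl €10.80: ready-to-eat food → 10% + 2.25% transit = 12.25% → €1.323
Greeting card €4.01: all other goods → 5.75% + 0% transit = 5.75% → €0.230575
Building blocks set €69.40: children's toys → 5.5% + 1.75% transit = 7.25% → €5.0315
Wooden train set €65.10: children's toys → 5.5% + 1.75% transit = 7.25% → €4.71975
Deli sandwich €11.77: ready-to-eat food → 10% + 2.25% transit = 12.25% → €1.441825
Unrounded tax sum = €18.07345 → €18.07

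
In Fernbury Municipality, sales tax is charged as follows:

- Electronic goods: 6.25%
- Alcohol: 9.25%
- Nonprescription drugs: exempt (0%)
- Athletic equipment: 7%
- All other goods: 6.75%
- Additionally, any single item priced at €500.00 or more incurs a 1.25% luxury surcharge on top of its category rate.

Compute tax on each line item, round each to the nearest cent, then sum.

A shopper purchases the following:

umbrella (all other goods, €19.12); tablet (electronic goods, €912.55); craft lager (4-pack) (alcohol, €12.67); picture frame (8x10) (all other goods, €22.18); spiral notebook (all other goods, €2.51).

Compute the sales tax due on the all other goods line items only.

€2.96

Umbrella €19.12: all other goods → 6.75% → €1.29
Picture frame (8x10) €22.18: all other goods → 6.75% → €1.50
Spiral notebook €2.51: all other goods → 6.75% → €0.17
Tax on all other goods = €1.29 + €1.50 + €0.17 = €2.96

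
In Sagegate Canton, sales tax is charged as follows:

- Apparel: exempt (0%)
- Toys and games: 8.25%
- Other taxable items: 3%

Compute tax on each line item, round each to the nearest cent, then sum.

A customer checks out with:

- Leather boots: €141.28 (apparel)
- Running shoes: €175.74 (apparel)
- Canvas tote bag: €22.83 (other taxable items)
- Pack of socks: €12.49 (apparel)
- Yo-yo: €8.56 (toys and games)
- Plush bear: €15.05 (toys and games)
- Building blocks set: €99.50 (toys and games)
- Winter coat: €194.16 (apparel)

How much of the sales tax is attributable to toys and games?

€10.16

Yo-yo €8.56: toys and games → 8.25% → €0.71
Plush bear €15.05: toys and games → 8.25% → €1.24
Building blocks set €99.50: toys and games → 8.25% → €8.21
Tax on toys and games = €0.71 + €1.24 + €8.21 = €10.16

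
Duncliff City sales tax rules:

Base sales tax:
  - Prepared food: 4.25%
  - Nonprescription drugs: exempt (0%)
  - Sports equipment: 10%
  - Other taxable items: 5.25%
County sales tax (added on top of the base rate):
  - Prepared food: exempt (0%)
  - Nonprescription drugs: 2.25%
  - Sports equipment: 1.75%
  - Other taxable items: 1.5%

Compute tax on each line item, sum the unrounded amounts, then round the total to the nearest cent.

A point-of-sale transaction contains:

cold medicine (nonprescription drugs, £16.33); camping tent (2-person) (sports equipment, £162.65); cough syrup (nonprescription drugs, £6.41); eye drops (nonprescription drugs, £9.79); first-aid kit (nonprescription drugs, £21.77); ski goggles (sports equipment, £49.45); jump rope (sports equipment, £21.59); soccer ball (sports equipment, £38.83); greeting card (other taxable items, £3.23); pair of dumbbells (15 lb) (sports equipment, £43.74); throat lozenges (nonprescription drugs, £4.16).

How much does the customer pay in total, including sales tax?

Cold medicine £16.33: nonprescription drugs → 0% + 2.25% county = 2.25% → £0.367425
Camping tent (2-person) £162.65: sports equipment → 10% + 1.75% county = 11.75% → £19.111375
Cough syrup £6.41: nonprescription drugs → 0% + 2.25% county = 2.25% → £0.144225
Eye drops £9.79: nonprescription drugs → 0% + 2.25% county = 2.25% → £0.220275
First-aid kit £21.77: nonprescription drugs → 0% + 2.25% county = 2.25% → £0.489825
Ski goggles £49.45: sports equipment → 10% + 1.75% county = 11.75% → £5.810375
Jump rope £21.59: sports equipment → 10% + 1.75% county = 11.75% → £2.536825
Soccer ball £38.83: sports equipment → 10% + 1.75% county = 11.75% → £4.562525
Greeting card £3.23: other taxable items → 5.25% + 1.5% county = 6.75% → £0.218025
Pair of dumbbells (15 lb) £43.74: sports equipment → 10% + 1.75% county = 11.75% → £5.13945
Throat lozenges £4.16: nonprescription drugs → 0% + 2.25% county = 2.25% → £0.0936
Subtotal = £377.95; unrounded tax = £38.693925 → £38.69; total due = £416.64

£416.64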